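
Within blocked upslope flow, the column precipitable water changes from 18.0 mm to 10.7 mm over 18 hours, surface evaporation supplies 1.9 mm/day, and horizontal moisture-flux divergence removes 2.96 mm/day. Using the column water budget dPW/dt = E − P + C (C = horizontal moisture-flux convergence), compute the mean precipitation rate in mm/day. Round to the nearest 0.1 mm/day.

P ≈ 8.7 mm/day

dPW/dt = (10.7 − 18.0) mm / (18/24 day) = -9.733 mm/day.
P = E + C − dPW/dt = 1.9 + (-2.96) − (-9.733) = 8.7 mm/day.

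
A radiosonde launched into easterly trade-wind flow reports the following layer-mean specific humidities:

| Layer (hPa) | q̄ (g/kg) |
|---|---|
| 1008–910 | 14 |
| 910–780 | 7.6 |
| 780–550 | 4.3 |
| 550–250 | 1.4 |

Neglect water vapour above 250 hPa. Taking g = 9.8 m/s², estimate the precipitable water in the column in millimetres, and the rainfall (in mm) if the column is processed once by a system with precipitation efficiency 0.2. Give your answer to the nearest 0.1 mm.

Precipitable water is the column-integrated vapour mass per unit area: PW = (1/g) Σ q̄ Δp, with q in kg/kg and Δp in Pa (1 kg/m² of water = 1 mm).
Layer 1008–910 hPa: Δp = 98 hPa = 9800 Pa, q̄ = 0.014 kg/kg → 0.014 × 9800 / 9.8 = 14.00 mm
Layer 910–780 hPa: Δp = 130 hPa = 13000 Pa, q̄ = 0.0076 kg/kg → 0.0076 × 13000 / 9.8 = 10.08 mm
Layer 780–550 hPa: Δp = 230 hPa = 23000 Pa, q̄ = 0.0043 kg/kg → 0.0043 × 23000 / 9.8 = 10.09 mm
Layer 550–250 hPa: Δp = 300 hPa = 30000 Pa, q̄ = 0.0014 kg/kg → 0.0014 × 30000 / 9.8 = 4.29 mm
PW = 14.00 + 10.08 + 10.09 + 4.29 = 38.46 ≈ 38.5 mm.
Rainfall = ε × PW = 0.2 × 38.5 = 7.7 mm.

PW ≈ 38.5 mm; rainfall ≈ 7.7 mm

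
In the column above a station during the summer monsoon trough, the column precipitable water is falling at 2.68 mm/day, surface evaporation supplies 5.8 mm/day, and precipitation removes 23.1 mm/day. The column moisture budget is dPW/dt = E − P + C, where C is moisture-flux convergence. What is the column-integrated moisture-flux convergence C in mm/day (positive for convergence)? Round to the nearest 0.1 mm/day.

dPW/dt = -2.68 mm/day.
C = dPW/dt − E + P = (-2.68) − 5.8 + 23.1 = 14.6 mm/day.

C ≈ 14.6 mm/day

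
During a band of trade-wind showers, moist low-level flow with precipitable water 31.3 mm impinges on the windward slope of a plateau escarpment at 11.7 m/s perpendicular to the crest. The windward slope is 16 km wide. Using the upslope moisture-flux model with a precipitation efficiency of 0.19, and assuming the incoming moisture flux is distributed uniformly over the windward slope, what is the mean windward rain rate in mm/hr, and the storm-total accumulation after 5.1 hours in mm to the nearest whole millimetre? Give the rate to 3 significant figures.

Incoming column moisture flux per unit ridge length: F = V × PW = 11.7 × 31.3 = 366.21 mm·m/s.
Spread over the 16 km slope with efficiency ε = 0.19: R = ε·F/W = 0.19 × 366.21 / 16000 m = 4.349e-03 mm/s.
R = 4.349e-03 × 3600 = 15.7 mm/hr.
Over 5.1 h: total = 15.7 × 5.1 = 80.07 ≈ 80 mm.

R ≈ 15.7 mm/hr; total ≈ 80 mm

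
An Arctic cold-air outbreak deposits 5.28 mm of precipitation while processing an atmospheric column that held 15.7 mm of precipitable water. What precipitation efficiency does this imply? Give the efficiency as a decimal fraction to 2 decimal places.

ε = precipitation / PW = 5.28 / 15.7 = 0.34.

ε ≈ 0.34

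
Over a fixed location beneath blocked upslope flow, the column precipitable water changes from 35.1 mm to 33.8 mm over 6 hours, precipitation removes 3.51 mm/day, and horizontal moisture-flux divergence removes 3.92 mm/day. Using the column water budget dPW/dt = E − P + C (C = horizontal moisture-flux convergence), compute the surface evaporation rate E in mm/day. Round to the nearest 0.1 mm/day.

E ≈ 2.2 mm/day

dPW/dt = (33.8 − 35.1) mm / (6/24 day) = -5.200 mm/day.
E = dPW/dt + P − C = (-5.200) + 3.51 − (-3.92) = 2.2 mm/day.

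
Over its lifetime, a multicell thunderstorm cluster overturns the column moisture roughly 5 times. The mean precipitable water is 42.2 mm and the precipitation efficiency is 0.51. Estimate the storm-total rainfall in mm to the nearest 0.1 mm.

rainfall ≈ 107.6 mm

Each cycle deposits ε × PW = 0.51 × 42.2 = 21.522 mm.
Over 5 cycles: 5 × 21.522 = 107.6 mm.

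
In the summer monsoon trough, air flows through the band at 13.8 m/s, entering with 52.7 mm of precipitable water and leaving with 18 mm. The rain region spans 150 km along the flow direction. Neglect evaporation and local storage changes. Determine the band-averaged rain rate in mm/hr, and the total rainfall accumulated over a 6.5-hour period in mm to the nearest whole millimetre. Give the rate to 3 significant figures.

Column moisture flux per unit crosswind length is F = V × PW.
Inflow: F_in = 13.8 × 52.7 = 727.26 mm·m/s
Outflow: F_out = 13.8 × 18 = 248.4 mm·m/s
Steady-state rate R = (F_in − F_out)/L = (727.26 − 248.4) / 150000 m = 3.192e-03 mm/s.
R = 3.192e-03 × 3600 = 11.5 mm/hr.
Over 6.5 h: total = 11.5 × 6.5 = 74.75 ≈ 75 mm.

R ≈ 11.5 mm/hr; total ≈ 75 mm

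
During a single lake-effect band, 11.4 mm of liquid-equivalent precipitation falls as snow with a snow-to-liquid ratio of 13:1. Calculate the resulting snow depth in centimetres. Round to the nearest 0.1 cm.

Snow depth = liquid × ratio = 11.4 mm × 13 = 148.2 mm = 14.8 cm.

snow depth ≈ 14.8 cm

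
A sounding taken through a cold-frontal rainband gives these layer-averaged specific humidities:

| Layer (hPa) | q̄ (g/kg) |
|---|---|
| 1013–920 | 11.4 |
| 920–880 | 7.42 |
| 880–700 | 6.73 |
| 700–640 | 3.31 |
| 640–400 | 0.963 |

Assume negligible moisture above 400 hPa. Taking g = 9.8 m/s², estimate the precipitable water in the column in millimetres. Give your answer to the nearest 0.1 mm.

Precipitable water is the column-integrated vapour mass per unit area: PW = (1/g) Σ q̄ Δp, with q in kg/kg and Δp in Pa (1 kg/m² of water = 1 mm).
Layer 1013–920 hPa: Δp = 93 hPa = 9300 Pa, q̄ = 0.0114 kg/kg → 0.0114 × 9300 / 9.8 = 10.82 mm
Layer 920–880 hPa: Δp = 40 hPa = 4000 Pa, q̄ = 0.00742 kg/kg → 0.00742 × 4000 / 9.8 = 3.03 mm
Layer 880–700 hPa: Δp = 180 hPa = 18000 Pa, q̄ = 0.00673 kg/kg → 0.00673 × 18000 / 9.8 = 12.36 mm
Layer 700–640 hPa: Δp = 60 hPa = 6000 Pa, q̄ = 0.00331 kg/kg → 0.00331 × 6000 / 9.8 = 2.03 mm
Layer 640–400 hPa: Δp = 240 hPa = 24000 Pa, q̄ = 0.000963 kg/kg → 0.000963 × 24000 / 9.8 = 2.36 mm
PW = 10.82 + 3.03 + 12.36 + 2.03 + 2.36 = 30.60 ≈ 30.6 mm.

PW ≈ 30.6 mm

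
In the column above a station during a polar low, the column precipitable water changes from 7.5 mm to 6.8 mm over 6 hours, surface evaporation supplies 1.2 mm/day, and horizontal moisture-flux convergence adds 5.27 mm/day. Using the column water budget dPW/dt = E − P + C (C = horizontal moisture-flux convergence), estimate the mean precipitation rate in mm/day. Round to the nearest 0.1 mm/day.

P ≈ 9.3 mm/day

dPW/dt = (6.8 − 7.5) mm / (6/24 day) = -2.800 mm/day.
P = E + C − dPW/dt = 1.2 + (5.27) − (-2.800) = 9.3 mm/day.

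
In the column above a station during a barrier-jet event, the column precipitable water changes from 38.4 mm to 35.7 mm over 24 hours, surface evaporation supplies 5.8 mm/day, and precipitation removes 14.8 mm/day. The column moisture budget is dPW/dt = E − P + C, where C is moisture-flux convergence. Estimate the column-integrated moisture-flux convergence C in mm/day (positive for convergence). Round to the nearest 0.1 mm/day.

C ≈ 6.3 mm/day

dPW/dt = (35.7 − 38.4) mm / (24/24 day) = -2.700 mm/day.
C = dPW/dt − E + P = (-2.700) − 5.8 + 14.8 = 6.3 mm/day.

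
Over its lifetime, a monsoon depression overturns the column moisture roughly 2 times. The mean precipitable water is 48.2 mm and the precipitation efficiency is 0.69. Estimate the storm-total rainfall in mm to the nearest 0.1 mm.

Each cycle deposits ε × PW = 0.69 × 48.2 = 33.258 mm.
Over 2 cycles: 2 × 33.258 = 66.5 mm.

rainfall ≈ 66.5 mm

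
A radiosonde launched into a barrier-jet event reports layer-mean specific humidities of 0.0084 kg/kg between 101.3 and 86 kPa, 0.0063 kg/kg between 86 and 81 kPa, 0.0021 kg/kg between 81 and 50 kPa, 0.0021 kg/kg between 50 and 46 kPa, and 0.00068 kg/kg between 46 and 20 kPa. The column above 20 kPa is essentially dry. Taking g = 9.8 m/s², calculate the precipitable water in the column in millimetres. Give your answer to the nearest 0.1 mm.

Precipitable water is the column-integrated vapour mass per unit area: PW = (1/g) Σ q̄ Δp, with q in kg/kg and Δp in Pa (1 kg/m² of water = 1 mm).
Layer 101.3–86 kPa: Δp = 153 hPa = 15300 Pa, q̄ = 0.0084 kg/kg → 0.0084 × 15300 / 9.8 = 13.11 mm
Layer 86–81 kPa: Δp = 50 hPa = 5000 Pa, q̄ = 0.0063 kg/kg → 0.0063 × 5000 / 9.8 = 3.21 mm
Layer 81–50 kPa: Δp = 310 hPa = 31000 Pa, q̄ = 0.0021 kg/kg → 0.0021 × 31000 / 9.8 = 6.64 mm
Layer 50–46 kPa: Δp = 40 hPa = 4000 Pa, q̄ = 0.0021 kg/kg → 0.0021 × 4000 / 9.8 = 0.86 mm
Layer 46–20 kPa: Δp = 260 hPa = 26000 Pa, q̄ = 0.00068 kg/kg → 0.00068 × 26000 / 9.8 = 1.80 mm
PW = 13.11 + 3.21 + 6.64 + 0.86 + 1.80 = 25.62 ≈ 25.6 mm.

PW ≈ 25.6 mm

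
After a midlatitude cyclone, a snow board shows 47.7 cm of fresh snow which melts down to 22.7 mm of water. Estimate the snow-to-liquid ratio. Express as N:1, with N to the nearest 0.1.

ratio ≈ 21.0

Ratio = snow depth / SWE = 477 mm / 22.7 mm = 21.0, i.e. 21.0:1.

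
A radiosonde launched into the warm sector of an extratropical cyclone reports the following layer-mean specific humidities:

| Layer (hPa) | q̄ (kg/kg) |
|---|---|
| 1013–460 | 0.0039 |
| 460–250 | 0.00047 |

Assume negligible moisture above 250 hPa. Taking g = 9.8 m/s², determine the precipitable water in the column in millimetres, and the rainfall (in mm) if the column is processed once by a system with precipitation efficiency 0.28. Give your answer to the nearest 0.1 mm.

PW ≈ 23.0 mm; rainfall ≈ 6.4 mm

Precipitable water is the column-integrated vapour mass per unit area: PW = (1/g) Σ q̄ Δp, with q in kg/kg and Δp in Pa (1 kg/m² of water = 1 mm).
Layer 1013–460 hPa: Δp = 553 hPa = 55300 Pa, q̄ = 0.0039 kg/kg → 0.0039 × 55300 / 9.8 = 22.01 mm
Layer 460–250 hPa: Δp = 210 hPa = 21000 Pa, q̄ = 0.00047 kg/kg → 0.00047 × 21000 / 9.8 = 1.01 mm
PW = 22.01 + 1.01 = 23.02 ≈ 23.0 mm.
Rainfall = ε × PW = 0.28 × 23.0 = 6.4 mm.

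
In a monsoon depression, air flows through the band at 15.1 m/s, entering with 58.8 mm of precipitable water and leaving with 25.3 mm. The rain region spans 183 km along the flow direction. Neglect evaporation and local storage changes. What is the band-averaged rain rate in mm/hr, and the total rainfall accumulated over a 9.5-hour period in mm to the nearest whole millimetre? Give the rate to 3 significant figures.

Column moisture flux per unit crosswind length is F = V × PW.
Inflow: F_in = 15.1 × 58.8 = 887.88 mm·m/s
Outflow: F_out = 15.1 × 25.3 = 382.03 mm·m/s
Steady-state rate R = (F_in − F_out)/L = (887.88 − 382.03) / 183000 m = 2.764e-03 mm/s.
R = 2.764e-03 × 3600 = 9.95 mm/hr.
Over 9.5 h: total = 9.95 × 9.5 = 94.525 ≈ 95 mm.

R ≈ 9.95 mm/hr; total ≈ 95 mm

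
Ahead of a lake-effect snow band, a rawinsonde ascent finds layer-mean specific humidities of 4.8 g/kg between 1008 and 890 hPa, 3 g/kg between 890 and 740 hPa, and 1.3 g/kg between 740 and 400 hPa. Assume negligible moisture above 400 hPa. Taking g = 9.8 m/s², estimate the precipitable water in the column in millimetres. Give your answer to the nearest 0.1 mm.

Precipitable water is the column-integrated vapour mass per unit area: PW = (1/g) Σ q̄ Δp, with q in kg/kg and Δp in Pa (1 kg/m² of water = 1 mm).
Layer 1008–890 hPa: Δp = 118 hPa = 11800 Pa, q̄ = 0.0048 kg/kg → 0.0048 × 11800 / 9.8 = 5.78 mm
Layer 890–740 hPa: Δp = 150 hPa = 15000 Pa, q̄ = 0.003 kg/kg → 0.003 × 15000 / 9.8 = 4.59 mm
Layer 740–400 hPa: Δp = 340 hPa = 34000 Pa, q̄ = 0.0013 kg/kg → 0.0013 × 34000 / 9.8 = 4.51 mm
PW = 5.78 + 4.59 + 4.51 = 14.88 ≈ 14.9 mm.

PW ≈ 14.9 mm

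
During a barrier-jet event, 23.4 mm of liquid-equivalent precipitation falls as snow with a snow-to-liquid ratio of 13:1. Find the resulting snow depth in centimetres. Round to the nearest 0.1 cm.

snow depth ≈ 30.4 cm

Snow depth = liquid × ratio = 23.4 mm × 13 = 304.2 mm = 30.4 cm.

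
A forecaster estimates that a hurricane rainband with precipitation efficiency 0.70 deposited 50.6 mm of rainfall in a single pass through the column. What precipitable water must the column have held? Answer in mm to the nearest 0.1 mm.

PW ≈ 72.3 mm

PW = rainfall / ε = 50.6 / 0.70 = 72.3 mm.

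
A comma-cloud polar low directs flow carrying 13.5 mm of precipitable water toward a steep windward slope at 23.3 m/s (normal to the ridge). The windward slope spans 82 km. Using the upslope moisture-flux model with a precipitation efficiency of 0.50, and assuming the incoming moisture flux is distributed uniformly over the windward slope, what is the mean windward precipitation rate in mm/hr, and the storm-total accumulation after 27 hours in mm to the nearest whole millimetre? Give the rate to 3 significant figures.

Incoming column moisture flux per unit ridge length: F = V × PW = 23.3 × 13.5 = 314.55 mm·m/s.
Spread over the 82 km slope with efficiency ε = 0.50: R = ε·F/W = 0.50 × 314.55 / 82000 m = 1.918e-03 mm/s.
R = 1.918e-03 × 3600 = 6.90 mm/hr.
Over 27 h: total = 6.90 × 27 = 186.3 ≈ 186 mm.

R ≈ 6.90 mm/hr; total ≈ 186 mm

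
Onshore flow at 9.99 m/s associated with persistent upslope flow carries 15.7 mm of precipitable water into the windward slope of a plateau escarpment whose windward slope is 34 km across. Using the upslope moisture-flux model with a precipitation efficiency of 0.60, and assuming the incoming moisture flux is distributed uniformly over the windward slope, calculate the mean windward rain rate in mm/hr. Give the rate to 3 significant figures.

R ≈ 9.96 mm/hr

Incoming column moisture flux per unit ridge length: F = V × PW = 9.99 × 15.7 = 156.843 mm·m/s.
Spread over the 34 km slope with efficiency ε = 0.60: R = ε·F/W = 0.60 × 156.843 / 34000 m = 2.768e-03 mm/s.
R = 2.768e-03 × 3600 = 9.96 mm/hr.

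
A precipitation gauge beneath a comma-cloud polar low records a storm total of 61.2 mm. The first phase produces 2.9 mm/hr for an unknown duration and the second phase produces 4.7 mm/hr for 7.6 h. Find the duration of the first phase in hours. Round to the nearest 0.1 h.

duration ≈ 8.8 h

Known phases: 4.7 × 7.6 = 35.72 mm.
Remaining depth = 61.2 − 35.72 = 25.48 mm.
Duration = 25.48 / 2.9 = 8.8 h.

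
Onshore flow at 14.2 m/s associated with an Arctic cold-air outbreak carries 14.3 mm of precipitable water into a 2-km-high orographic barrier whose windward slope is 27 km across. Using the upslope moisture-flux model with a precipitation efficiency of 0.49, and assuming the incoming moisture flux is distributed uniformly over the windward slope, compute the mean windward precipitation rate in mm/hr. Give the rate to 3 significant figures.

Incoming column moisture flux per unit ridge length: F = V × PW = 14.2 × 14.3 = 203.06 mm·m/s.
Spread over the 27 km slope with efficiency ε = 0.49: R = ε·F/W = 0.49 × 203.06 / 27000 m = 3.685e-03 mm/s.
R = 3.685e-03 × 3600 = 13.3 mm/hr.

R ≈ 13.3 mm/hr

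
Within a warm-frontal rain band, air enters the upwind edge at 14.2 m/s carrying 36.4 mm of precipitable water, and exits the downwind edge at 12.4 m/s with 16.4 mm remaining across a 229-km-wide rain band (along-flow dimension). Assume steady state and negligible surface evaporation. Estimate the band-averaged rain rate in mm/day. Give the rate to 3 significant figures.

R ≈ 118 mm/day

Column moisture flux per unit crosswind length is F = V × PW.
Inflow: F_in = 14.2 × 36.4 = 516.88 mm·m/s
Outflow: F_out = 12.4 × 16.4 = 203.36 mm·m/s
Steady-state rate R = (F_in − F_out)/L = (516.88 − 203.36) / 229000 m = 1.369e-03 mm/s.
R = 1.369e-03 × 3600 × 24 = 118 mm/day.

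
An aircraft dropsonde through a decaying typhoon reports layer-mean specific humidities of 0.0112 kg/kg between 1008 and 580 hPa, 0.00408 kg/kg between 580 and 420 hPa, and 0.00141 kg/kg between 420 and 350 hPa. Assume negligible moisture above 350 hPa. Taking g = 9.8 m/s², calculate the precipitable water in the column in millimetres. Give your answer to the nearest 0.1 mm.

Precipitable water is the column-integrated vapour mass per unit area: PW = (1/g) Σ q̄ Δp, with q in kg/kg and Δp in Pa (1 kg/m² of water = 1 mm).
Layer 1008–580 hPa: Δp = 428 hPa = 42800 Pa, q̄ = 0.0112 kg/kg → 0.0112 × 42800 / 9.8 = 48.91 mm
Layer 580–420 hPa: Δp = 160 hPa = 16000 Pa, q̄ = 0.00408 kg/kg → 0.00408 × 16000 / 9.8 = 6.66 mm
Layer 420–350 hPa: Δp = 70 hPa = 7000 Pa, q̄ = 0.00141 kg/kg → 0.00141 × 7000 / 9.8 = 1.01 mm
PW = 48.91 + 6.66 + 1.01 = 56.58 ≈ 56.6 mm.

PW ≈ 56.6 mm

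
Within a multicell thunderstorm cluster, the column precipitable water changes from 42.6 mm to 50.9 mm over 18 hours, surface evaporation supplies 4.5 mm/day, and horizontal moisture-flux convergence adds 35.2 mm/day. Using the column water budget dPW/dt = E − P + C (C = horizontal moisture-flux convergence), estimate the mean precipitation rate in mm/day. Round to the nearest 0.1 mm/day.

dPW/dt = (50.9 − 42.6) mm / (18/24 day) = +11.067 mm/day.
P = E + C − dPW/dt = 4.5 + (35.2) − (+11.067) = 28.6 mm/day.

P ≈ 28.6 mm/day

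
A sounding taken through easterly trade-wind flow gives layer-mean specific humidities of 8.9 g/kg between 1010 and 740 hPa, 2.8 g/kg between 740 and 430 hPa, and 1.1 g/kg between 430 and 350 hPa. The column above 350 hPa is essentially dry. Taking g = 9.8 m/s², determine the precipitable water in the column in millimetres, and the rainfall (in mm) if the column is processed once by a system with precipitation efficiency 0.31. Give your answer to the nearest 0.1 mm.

Precipitable water is the column-integrated vapour mass per unit area: PW = (1/g) Σ q̄ Δp, with q in kg/kg and Δp in Pa (1 kg/m² of water = 1 mm).
Layer 1010–740 hPa: Δp = 270 hPa = 27000 Pa, q̄ = 0.0089 kg/kg → 0.0089 × 27000 / 9.8 = 24.52 mm
Layer 740–430 hPa: Δp = 310 hPa = 31000 Pa, q̄ = 0.0028 kg/kg → 0.0028 × 31000 / 9.8 = 8.86 mm
Layer 430–350 hPa: Δp = 80 hPa = 8000 Pa, q̄ = 0.0011 kg/kg → 0.0011 × 8000 / 9.8 = 0.90 mm
PW = 24.52 + 8.86 + 0.90 = 34.28 ≈ 34.3 mm.
Rainfall = ε × PW = 0.31 × 34.3 = 10.6 mm.

PW ≈ 34.3 mm; rainfall ≈ 10.6 mm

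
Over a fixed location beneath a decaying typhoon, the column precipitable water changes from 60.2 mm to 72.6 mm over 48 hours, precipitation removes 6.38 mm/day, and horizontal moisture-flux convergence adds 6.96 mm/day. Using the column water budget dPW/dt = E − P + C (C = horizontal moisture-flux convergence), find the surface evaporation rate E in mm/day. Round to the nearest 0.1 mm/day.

dPW/dt = (72.6 − 60.2) mm / (48/24 day) = +6.200 mm/day.
E = dPW/dt + P − C = (+6.200) + 6.38 − (6.96) = 5.6 mm/day.

E ≈ 5.6 mm/day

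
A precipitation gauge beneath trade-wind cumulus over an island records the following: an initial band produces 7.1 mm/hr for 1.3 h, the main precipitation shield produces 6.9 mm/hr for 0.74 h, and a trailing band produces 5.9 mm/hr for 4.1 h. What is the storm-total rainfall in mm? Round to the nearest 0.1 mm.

Total = Σ Rᵢ Δtᵢ = 7.1 × 1.3 + 6.9 × 0.74 + 5.9 × 4.1
      = 9.23 + 5.106 + 24.19 = 38.5 mm.

total ≈ 38.5 mm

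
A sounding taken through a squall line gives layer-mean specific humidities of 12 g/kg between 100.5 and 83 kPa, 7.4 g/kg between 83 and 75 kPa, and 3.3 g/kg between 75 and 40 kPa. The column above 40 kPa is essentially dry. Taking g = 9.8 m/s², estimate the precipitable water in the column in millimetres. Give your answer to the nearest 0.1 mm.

PW ≈ 39.3 mm

Precipitable water is the column-integrated vapour mass per unit area: PW = (1/g) Σ q̄ Δp, with q in kg/kg and Δp in Pa (1 kg/m² of water = 1 mm).
Layer 100.5–83 kPa: Δp = 175 hPa = 17500 Pa, q̄ = 0.012 kg/kg → 0.012 × 17500 / 9.8 = 21.43 mm
Layer 83–75 kPa: Δp = 80 hPa = 8000 Pa, q̄ = 0.0074 kg/kg → 0.0074 × 8000 / 9.8 = 6.04 mm
Layer 75–40 kPa: Δp = 350 hPa = 35000 Pa, q̄ = 0.0033 kg/kg → 0.0033 × 35000 / 9.8 = 11.79 mm
PW = 21.43 + 6.04 + 11.79 = 39.26 ≈ 39.3 mm.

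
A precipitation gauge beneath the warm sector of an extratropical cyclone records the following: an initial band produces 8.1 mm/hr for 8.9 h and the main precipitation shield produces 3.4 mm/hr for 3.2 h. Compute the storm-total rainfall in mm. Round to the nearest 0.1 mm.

total ≈ 83.0 mm

Total = Σ Rᵢ Δtᵢ = 8.1 × 8.9 + 3.4 × 3.2
      = 72.09 + 10.88 = 83.0 mm.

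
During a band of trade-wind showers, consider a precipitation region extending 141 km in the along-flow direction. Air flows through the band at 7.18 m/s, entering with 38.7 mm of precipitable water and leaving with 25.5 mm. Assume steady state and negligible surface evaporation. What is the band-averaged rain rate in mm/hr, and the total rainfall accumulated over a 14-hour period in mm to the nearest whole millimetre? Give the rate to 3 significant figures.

R ≈ 2.42 mm/hr; total ≈ 34 mm

Column moisture flux per unit crosswind length is F = V × PW.
Inflow: F_in = 7.18 × 38.7 = 277.866 mm·m/s
Outflow: F_out = 7.18 × 25.5 = 183.09 mm·m/s
Steady-state rate R = (F_in − F_out)/L = (277.866 − 183.09) / 141000 m = 6.722e-04 mm/s.
R = 6.722e-04 × 3600 = 2.42 mm/hr.
Over 14 h: total = 2.42 × 14 = 33.88 ≈ 34 mm.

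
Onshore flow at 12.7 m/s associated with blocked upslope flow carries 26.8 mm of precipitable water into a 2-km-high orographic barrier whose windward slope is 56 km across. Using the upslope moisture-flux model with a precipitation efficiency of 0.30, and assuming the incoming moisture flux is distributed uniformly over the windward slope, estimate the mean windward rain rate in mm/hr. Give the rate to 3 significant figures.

Incoming column moisture flux per unit ridge length: F = V × PW = 12.7 × 26.8 = 340.36 mm·m/s.
Spread over the 56 km slope with efficiency ε = 0.30: R = ε·F/W = 0.30 × 340.36 / 56000 m = 1.823e-03 mm/s.
R = 1.823e-03 × 3600 = 6.56 mm/hr.

R ≈ 6.56 mm/hr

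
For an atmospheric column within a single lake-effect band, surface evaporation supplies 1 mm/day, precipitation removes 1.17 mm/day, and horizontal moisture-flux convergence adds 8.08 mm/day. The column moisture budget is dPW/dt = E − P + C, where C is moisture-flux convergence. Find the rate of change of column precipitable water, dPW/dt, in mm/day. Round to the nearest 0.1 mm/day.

dPW/dt = E − P + C = 1 − 1.17 + (8.08) = 7.9 mm/day.

dPW/dt ≈ 7.9 mm/day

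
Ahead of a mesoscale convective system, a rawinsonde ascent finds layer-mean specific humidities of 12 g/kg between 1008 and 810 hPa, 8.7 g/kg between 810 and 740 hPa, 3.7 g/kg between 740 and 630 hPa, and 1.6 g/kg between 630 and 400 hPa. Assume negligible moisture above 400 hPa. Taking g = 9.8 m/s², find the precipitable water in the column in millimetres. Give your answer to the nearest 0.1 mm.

PW ≈ 38.4 mm

Precipitable water is the column-integrated vapour mass per unit area: PW = (1/g) Σ q̄ Δp, with q in kg/kg and Δp in Pa (1 kg/m² of water = 1 mm).
Layer 1008–810 hPa: Δp = 198 hPa = 19800 Pa, q̄ = 0.012 kg/kg → 0.012 × 19800 / 9.8 = 24.24 mm
Layer 810–740 hPa: Δp = 70 hPa = 7000 Pa, q̄ = 0.0087 kg/kg → 0.0087 × 7000 / 9.8 = 6.21 mm
Layer 740–630 hPa: Δp = 110 hPa = 11000 Pa, q̄ = 0.0037 kg/kg → 0.0037 × 11000 / 9.8 = 4.15 mm
Layer 630–400 hPa: Δp = 230 hPa = 23000 Pa, q̄ = 0.0016 kg/kg → 0.0016 × 23000 / 9.8 = 3.76 mm
PW = 24.24 + 6.21 + 4.15 + 3.76 = 38.36 ≈ 38.4 mm.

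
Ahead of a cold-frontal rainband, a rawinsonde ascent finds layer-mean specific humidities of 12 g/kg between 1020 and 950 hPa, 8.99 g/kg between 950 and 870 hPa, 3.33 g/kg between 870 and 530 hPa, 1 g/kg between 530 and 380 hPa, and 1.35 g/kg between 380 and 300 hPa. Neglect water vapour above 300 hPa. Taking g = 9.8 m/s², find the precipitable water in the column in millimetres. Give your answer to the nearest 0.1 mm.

PW ≈ 30.1 mm

Precipitable water is the column-integrated vapour mass per unit area: PW = (1/g) Σ q̄ Δp, with q in kg/kg and Δp in Pa (1 kg/m² of water = 1 mm).
Layer 1020–950 hPa: Δp = 70 hPa = 7000 Pa, q̄ = 0.012 kg/kg → 0.012 × 7000 / 9.8 = 8.57 mm
Layer 950–870 hPa: Δp = 80 hPa = 8000 Pa, q̄ = 0.00899 kg/kg → 0.00899 × 8000 / 9.8 = 7.34 mm
Layer 870–530 hPa: Δp = 340 hPa = 34000 Pa, q̄ = 0.00333 kg/kg → 0.00333 × 34000 / 9.8 = 11.55 mm
Layer 530–380 hPa: Δp = 150 hPa = 15000 Pa, q̄ = 0.001 kg/kg → 0.001 × 15000 / 9.8 = 1.53 mm
Layer 380–300 hPa: Δp = 80 hPa = 8000 Pa, q̄ = 0.00135 kg/kg → 0.00135 × 8000 / 9.8 = 1.10 mm
PW = 8.57 + 7.34 + 11.55 + 1.53 + 1.10 = 30.09 ≈ 30.1 mm.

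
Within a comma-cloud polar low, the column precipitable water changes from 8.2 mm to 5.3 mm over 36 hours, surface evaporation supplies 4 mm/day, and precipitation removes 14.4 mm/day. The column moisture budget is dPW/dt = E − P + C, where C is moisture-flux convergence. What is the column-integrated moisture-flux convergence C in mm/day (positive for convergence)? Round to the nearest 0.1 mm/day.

dPW/dt = (5.3 − 8.2) mm / (36/24 day) = -1.933 mm/day.
C = dPW/dt − E + P = (-1.933) − 4 + 14.4 = 8.5 mm/day.

C ≈ 8.5 mm/day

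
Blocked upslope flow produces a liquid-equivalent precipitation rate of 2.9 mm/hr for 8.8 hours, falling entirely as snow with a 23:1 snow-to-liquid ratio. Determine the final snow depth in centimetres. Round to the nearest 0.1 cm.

Liquid-equivalent depth = 2.9 × 8.8 = 25.52 mm.
Snow depth = 25.52 mm × 23 = 586.96 mm = 58.7 cm.

snow depth ≈ 58.7 cm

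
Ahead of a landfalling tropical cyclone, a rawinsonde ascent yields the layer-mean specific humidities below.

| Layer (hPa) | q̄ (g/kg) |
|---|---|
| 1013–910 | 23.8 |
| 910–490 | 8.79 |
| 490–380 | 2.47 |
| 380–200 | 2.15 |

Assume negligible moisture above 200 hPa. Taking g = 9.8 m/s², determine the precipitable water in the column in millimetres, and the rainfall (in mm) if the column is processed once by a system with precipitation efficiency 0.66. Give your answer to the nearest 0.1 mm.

PW ≈ 69.4 mm; rainfall ≈ 45.8 mm

Precipitable water is the column-integrated vapour mass per unit area: PW = (1/g) Σ q̄ Δp, with q in kg/kg and Δp in Pa (1 kg/m² of water = 1 mm).
Layer 1013–910 hPa: Δp = 103 hPa = 10300 Pa, q̄ = 0.0238 kg/kg → 0.0238 × 10300 / 9.8 = 25.01 mm
Layer 910–490 hPa: Δp = 420 hPa = 42000 Pa, q̄ = 0.00879 kg/kg → 0.00879 × 42000 / 9.8 = 37.67 mm
Layer 490–380 hPa: Δp = 110 hPa = 11000 Pa, q̄ = 0.00247 kg/kg → 0.00247 × 11000 / 9.8 = 2.77 mm
Layer 380–200 hPa: Δp = 180 hPa = 18000 Pa, q̄ = 0.00215 kg/kg → 0.00215 × 18000 / 9.8 = 3.95 mm
PW = 25.01 + 37.67 + 2.77 + 3.95 = 69.40 ≈ 69.4 mm.
Rainfall = ε × PW = 0.66 × 69.4 = 45.8 mm.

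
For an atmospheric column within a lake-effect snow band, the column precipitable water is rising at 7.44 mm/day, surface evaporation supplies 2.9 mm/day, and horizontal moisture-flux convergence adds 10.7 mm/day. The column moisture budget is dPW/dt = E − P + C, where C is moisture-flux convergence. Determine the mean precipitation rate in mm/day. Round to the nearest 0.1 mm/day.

dPW/dt = +7.44 mm/day.
P = E + C − dPW/dt = 2.9 + (10.7) − (+7.44) = 6.2 mm/day.

P ≈ 6.2 mm/day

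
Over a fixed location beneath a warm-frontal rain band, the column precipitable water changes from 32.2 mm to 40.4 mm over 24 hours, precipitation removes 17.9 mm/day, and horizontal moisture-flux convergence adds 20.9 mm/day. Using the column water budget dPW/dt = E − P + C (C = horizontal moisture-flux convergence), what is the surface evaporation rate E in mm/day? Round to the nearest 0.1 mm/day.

dPW/dt = (40.4 − 32.2) mm / (24/24 day) = +8.200 mm/day.
E = dPW/dt + P − C = (+8.200) + 17.9 − (20.9) = 5.2 mm/day.

E ≈ 5.2 mm/day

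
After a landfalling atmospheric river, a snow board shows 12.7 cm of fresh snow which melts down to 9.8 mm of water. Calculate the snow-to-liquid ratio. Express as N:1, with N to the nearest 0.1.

ratio ≈ 13.0

Ratio = snow depth / SWE = 127 mm / 9.8 mm = 13.0, i.e. 13.0:1.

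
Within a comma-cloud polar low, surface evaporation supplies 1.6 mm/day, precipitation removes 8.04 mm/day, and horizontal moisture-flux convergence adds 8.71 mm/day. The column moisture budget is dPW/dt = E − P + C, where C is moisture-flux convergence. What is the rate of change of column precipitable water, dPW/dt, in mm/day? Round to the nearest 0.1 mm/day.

dPW/dt = E − P + C = 1.6 − 8.04 + (8.71) = 2.3 mm/day.

dPW/dt ≈ 2.3 mm/day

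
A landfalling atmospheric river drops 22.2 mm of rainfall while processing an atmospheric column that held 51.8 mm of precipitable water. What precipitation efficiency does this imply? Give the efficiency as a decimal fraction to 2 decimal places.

ε ≈ 0.43

ε = rainfall / PW = 22.2 / 51.8 = 0.43.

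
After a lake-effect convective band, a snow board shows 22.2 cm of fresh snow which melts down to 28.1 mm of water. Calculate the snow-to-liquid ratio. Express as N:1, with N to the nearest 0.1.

Ratio = snow depth / SWE = 222 mm / 28.1 mm = 7.9, i.e. 7.9:1.

ratio ≈ 7.9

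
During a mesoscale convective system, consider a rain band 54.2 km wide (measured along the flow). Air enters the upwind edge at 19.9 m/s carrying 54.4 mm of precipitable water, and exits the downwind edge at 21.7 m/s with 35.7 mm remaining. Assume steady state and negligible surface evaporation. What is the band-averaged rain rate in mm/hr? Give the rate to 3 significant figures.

R ≈ 20.4 mm/hr

Column moisture flux per unit crosswind length is F = V × PW.
Inflow: F_in = 19.9 × 54.4 = 1082.56 mm·m/s
Outflow: F_out = 21.7 × 35.7 = 774.69 mm·m/s
Steady-state rate R = (F_in − F_out)/L = (1082.56 − 774.69) / 54200 m = 5.680e-03 mm/s.
R = 5.680e-03 × 3600 = 20.4 mm/hr.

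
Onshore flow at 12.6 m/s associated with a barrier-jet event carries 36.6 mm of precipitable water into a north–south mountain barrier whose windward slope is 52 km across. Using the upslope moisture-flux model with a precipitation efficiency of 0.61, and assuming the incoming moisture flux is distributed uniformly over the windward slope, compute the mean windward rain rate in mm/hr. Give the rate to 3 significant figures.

R ≈ 19.5 mm/hr

Incoming column moisture flux per unit ridge length: F = V × PW = 12.6 × 36.6 = 461.16 mm·m/s.
Spread over the 52 km slope with efficiency ε = 0.61: R = ε·F/W = 0.61 × 461.16 / 52000 m = 5.410e-03 mm/s.
R = 5.410e-03 × 3600 = 19.5 mm/hr.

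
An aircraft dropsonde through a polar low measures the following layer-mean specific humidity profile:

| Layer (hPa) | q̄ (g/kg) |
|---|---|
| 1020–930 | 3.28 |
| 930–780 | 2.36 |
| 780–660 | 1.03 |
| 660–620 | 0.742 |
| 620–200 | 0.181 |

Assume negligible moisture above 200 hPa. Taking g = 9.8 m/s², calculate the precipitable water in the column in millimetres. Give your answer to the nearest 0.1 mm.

Precipitable water is the column-integrated vapour mass per unit area: PW = (1/g) Σ q̄ Δp, with q in kg/kg and Δp in Pa (1 kg/m² of water = 1 mm).
Layer 1020–930 hPa: Δp = 90 hPa = 9000 Pa, q̄ = 0.00328 kg/kg → 0.00328 × 9000 / 9.8 = 3.01 mm
Layer 930–780 hPa: Δp = 150 hPa = 15000 Pa, q̄ = 0.00236 kg/kg → 0.00236 × 15000 / 9.8 = 3.61 mm
Layer 780–660 hPa: Δp = 120 hPa = 12000 Pa, q̄ = 0.00103 kg/kg → 0.00103 × 12000 / 9.8 = 1.26 mm
Layer 660–620 hPa: Δp = 40 hPa = 4000 Pa, q̄ = 0.000742 kg/kg → 0.000742 × 4000 / 9.8 = 0.30 mm
Layer 620–200 hPa: Δp = 420 hPa = 42000 Pa, q̄ = 0.000181 kg/kg → 0.000181 × 42000 / 9.8 = 0.78 mm
PW = 3.01 + 3.61 + 1.26 + 0.30 + 0.78 = 8.96 ≈ 9.0 mm.

PW ≈ 9.0 mm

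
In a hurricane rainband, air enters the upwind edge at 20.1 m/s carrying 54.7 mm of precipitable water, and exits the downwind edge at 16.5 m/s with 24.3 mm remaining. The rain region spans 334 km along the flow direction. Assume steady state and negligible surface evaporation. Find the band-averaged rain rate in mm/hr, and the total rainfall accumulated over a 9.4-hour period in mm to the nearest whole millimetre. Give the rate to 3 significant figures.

Column moisture flux per unit crosswind length is F = V × PW.
Inflow: F_in = 20.1 × 54.7 = 1099.47 mm·m/s
Outflow: F_out = 16.5 × 24.3 = 400.95 mm·m/s
Steady-state rate R = (F_in − F_out)/L = (1099.47 − 400.95) / 334000 m = 2.091e-03 mm/s.
R = 2.091e-03 × 3600 = 7.53 mm/hr.
Over 9.4 h: total = 7.53 × 9.4 = 70.782 ≈ 71 mm.

R ≈ 7.53 mm/hr; total ≈ 71 mm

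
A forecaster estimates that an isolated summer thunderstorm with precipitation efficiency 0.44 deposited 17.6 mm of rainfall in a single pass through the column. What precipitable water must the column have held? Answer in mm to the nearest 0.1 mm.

PW ≈ 40.0 mm

PW = rainfall / ε = 17.6 / 0.44 = 40.0 mm.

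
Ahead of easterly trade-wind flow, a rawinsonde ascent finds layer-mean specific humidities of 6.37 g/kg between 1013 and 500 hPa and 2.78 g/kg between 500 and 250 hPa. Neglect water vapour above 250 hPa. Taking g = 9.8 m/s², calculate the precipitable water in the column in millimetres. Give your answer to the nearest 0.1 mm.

PW ≈ 40.4 mm

Precipitable water is the column-integrated vapour mass per unit area: PW = (1/g) Σ q̄ Δp, with q in kg/kg and Δp in Pa (1 kg/m² of water = 1 mm).
Layer 1013–500 hPa: Δp = 513 hPa = 51300 Pa, q̄ = 0.00637 kg/kg → 0.00637 × 51300 / 9.8 = 33.34 mm
Layer 500–250 hPa: Δp = 250 hPa = 25000 Pa, q̄ = 0.00278 kg/kg → 0.00278 × 25000 / 9.8 = 7.09 mm
PW = 33.34 + 7.09 = 40.43 ≈ 40.4 mm.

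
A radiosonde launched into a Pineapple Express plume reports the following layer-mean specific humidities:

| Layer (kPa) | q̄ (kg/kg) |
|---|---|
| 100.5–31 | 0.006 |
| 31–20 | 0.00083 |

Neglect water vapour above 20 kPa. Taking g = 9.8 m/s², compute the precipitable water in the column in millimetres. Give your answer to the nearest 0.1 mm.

PW ≈ 43.5 mm

Precipitable water is the column-integrated vapour mass per unit area: PW = (1/g) Σ q̄ Δp, with q in kg/kg and Δp in Pa (1 kg/m² of water = 1 mm).
Layer 100.5–31 kPa: Δp = 695 hPa = 69500 Pa, q̄ = 0.006 kg/kg → 0.006 × 69500 / 9.8 = 42.55 mm
Layer 31–20 kPa: Δp = 110 hPa = 11000 Pa, q̄ = 0.00083 kg/kg → 0.00083 × 11000 / 9.8 = 0.93 mm
PW = 42.55 + 0.93 = 43.48 ≈ 43.5 mm.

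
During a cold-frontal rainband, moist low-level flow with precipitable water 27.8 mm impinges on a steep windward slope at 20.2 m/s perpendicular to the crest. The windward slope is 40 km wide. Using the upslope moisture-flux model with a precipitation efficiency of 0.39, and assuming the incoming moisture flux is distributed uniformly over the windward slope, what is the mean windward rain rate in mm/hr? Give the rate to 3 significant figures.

R ≈ 19.7 mm/hr

Incoming column moisture flux per unit ridge length: F = V × PW = 20.2 × 27.8 = 561.56 mm·m/s.
Spread over the 40 km slope with efficiency ε = 0.39: R = ε·F/W = 0.39 × 561.56 / 40000 m = 5.475e-03 mm/s.
R = 5.475e-03 × 3600 = 19.7 mm/hr.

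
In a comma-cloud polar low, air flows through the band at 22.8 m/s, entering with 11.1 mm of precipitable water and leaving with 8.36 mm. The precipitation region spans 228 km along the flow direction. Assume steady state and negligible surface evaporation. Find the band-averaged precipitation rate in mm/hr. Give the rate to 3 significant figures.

Column moisture flux per unit crosswind length is F = V × PW.
Inflow: F_in = 22.8 × 11.1 = 253.08 mm·m/s
Outflow: F_out = 22.8 × 8.36 = 190.608 mm·m/s
Steady-state rate R = (F_in − F_out)/L = (253.08 − 190.608) / 228000 m = 2.740e-04 mm/s.
R = 2.740e-04 × 3600 = 0.986 mm/hr.

R ≈ 0.986 mm/hr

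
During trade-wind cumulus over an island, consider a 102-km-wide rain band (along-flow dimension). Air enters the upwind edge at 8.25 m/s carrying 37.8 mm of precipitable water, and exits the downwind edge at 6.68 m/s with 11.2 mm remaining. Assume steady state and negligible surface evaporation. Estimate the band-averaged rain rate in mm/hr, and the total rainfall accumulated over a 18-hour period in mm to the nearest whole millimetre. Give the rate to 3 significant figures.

R ≈ 8.37 mm/hr; total ≈ 151 mm

Column moisture flux per unit crosswind length is F = V × PW.
Inflow: F_in = 8.25 × 37.8 = 311.85 mm·m/s
Outflow: F_out = 6.68 × 11.2 = 74.816 mm·m/s
Steady-state rate R = (F_in − F_out)/L = (311.85 − 74.816) / 102000 m = 2.324e-03 mm/s.
R = 2.324e-03 × 3600 = 8.37 mm/hr.
Over 18 h: total = 8.37 × 18 = 150.66 ≈ 151 mm.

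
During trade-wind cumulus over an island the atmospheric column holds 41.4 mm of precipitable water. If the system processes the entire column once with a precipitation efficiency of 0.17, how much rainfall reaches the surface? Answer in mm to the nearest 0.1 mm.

rainfall ≈ 7.0 mm

Rainfall = ε × PW = 0.17 × 41.4 = 7.0 mm.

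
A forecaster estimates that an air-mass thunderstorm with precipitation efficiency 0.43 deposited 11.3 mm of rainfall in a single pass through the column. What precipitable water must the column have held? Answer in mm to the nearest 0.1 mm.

PW ≈ 26.3 mm

PW = rainfall / ε = 11.3 / 0.43 = 26.3 mm.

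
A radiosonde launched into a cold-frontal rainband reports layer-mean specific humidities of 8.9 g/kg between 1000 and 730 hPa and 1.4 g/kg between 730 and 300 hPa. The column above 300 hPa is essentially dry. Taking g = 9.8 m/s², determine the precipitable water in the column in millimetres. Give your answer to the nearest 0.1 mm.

Precipitable water is the column-integrated vapour mass per unit area: PW = (1/g) Σ q̄ Δp, with q in kg/kg and Δp in Pa (1 kg/m² of water = 1 mm).
Layer 1000–730 hPa: Δp = 270 hPa = 27000 Pa, q̄ = 0.0089 kg/kg → 0.0089 × 27000 / 9.8 = 24.52 mm
Layer 730–300 hPa: Δp = 430 hPa = 43000 Pa, q̄ = 0.0014 kg/kg → 0.0014 × 43000 / 9.8 = 6.14 mm
PW = 24.52 + 6.14 = 30.66 ≈ 30.7 mm.

PW ≈ 30.7 mm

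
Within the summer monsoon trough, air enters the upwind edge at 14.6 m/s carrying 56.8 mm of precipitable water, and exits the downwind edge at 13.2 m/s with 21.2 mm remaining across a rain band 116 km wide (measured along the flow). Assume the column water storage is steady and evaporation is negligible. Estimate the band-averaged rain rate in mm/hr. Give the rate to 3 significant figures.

Column moisture flux per unit crosswind length is F = V × PW.
Inflow: F_in = 14.6 × 56.8 = 829.28 mm·m/s
Outflow: F_out = 13.2 × 21.2 = 279.84 mm·m/s
Steady-state rate R = (F_in − F_out)/L = (829.28 − 279.84) / 116000 m = 4.737e-03 mm/s.
R = 4.737e-03 × 3600 = 17.1 mm/hr.

R ≈ 17.1 mm/hr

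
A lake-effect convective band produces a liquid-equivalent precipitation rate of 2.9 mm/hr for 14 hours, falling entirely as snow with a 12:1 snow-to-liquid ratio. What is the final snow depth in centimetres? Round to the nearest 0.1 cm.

snow depth ≈ 48.7 cm

Liquid-equivalent depth = 2.9 × 14 = 40.6 mm.
Snow depth = 40.6 mm × 12 = 487.2 mm = 48.7 cm.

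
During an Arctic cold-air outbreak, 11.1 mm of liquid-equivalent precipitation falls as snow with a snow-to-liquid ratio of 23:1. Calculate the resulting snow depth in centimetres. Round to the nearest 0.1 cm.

Snow depth = liquid × ratio = 11.1 mm × 23 = 255.3 mm = 25.5 cm.

snow depth ≈ 25.5 cm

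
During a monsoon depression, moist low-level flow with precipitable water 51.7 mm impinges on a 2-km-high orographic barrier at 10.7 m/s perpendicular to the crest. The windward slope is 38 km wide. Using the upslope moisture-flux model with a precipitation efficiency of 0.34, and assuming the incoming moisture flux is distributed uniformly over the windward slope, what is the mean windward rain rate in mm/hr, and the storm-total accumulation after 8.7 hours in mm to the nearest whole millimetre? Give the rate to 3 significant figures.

R ≈ 17.8 mm/hr; total ≈ 155 mm

Incoming column moisture flux per unit ridge length: F = V × PW = 10.7 × 51.7 = 553.19 mm·m/s.
Spread over the 38 km slope with efficiency ε = 0.34: R = ε·F/W = 0.34 × 553.19 / 38000 m = 4.950e-03 mm/s.
R = 4.950e-03 × 3600 = 17.8 mm/hr.
Over 8.7 h: total = 17.8 × 8.7 = 154.86 ≈ 155 mm.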